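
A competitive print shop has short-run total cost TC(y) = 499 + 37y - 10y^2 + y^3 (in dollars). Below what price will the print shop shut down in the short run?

The firm shuts down when price falls below the minimum of average variable cost. AVC = VC/y = 37 - 10y + y^2.
dAVC/dy = -10 + 2y = 0 gives y = 5. min AVC = 37 - 10·5 + 5^2 = 12.
So the shutdown price is $12.

$12 per unit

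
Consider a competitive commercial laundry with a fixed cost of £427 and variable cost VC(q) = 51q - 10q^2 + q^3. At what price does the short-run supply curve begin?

Short-run supply begins at min AVC. From VC = 51q - 10q^2 + q^3, AVC = 51 - 10q + q^2.
At the minimum of AVC, MC = AVC. MC = 51 - 20q + 3q^2; setting MC = AVC gives 2q^2 - 10q = 0, so q = 5. min AVC = 26.
So the shutdown price is £26.

£26 per unit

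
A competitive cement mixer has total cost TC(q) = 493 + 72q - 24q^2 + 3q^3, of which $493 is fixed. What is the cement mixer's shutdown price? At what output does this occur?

$24 per unit, at q = 4

The shutdown price is the minimum of AVC. VC = 72q - 24q^2 + 3q^3, so AVC = 72 - 24q + 3q^2.
At the minimum of AVC, MC = AVC. MC = 72 - 48q + 9q^2; setting MC = AVC gives 6q^2 - 24q = 0, so q = 4. min AVC = 24.
The firm shuts down for any P below $24.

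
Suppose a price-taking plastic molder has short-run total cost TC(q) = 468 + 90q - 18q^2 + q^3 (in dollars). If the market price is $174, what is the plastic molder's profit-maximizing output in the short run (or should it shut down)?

Variable cost is VC = 90q - 18q^2 + q^3, so AVC = VC/q = 90 - 18q + q^2 and MC = dTC/dq = 90 - 36q + 3q^2.
The AVC parabola has its vertex at q = 18/2 = 9, where AVC = 90 - 18·9 + 9^2 = $9.
P = $174 exceeds min AVC = $9, so the firm stays open.
Set P = MC: 174 = 90 - 36q + 3q^2 → -84 - 36q + 3q^2 = 0. The roots are q = -2 and q = 14; the profit-maximizing output is on the rising part of MC, so q* = 14.
Check: AVC at q = 14 is $34 ≤ P, so revenue covers variable cost.
Profit = P·q − TC = 174·14 − 944 = $1492.

Produce at q = 14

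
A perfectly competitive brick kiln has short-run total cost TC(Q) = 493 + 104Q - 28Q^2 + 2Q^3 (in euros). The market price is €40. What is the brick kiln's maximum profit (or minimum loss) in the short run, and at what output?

Profit = -€237 at Q = 8

AVC = 104 - 28Q + 2Q^2 has its minimum €6 at Q = 7; price €40 clears that bar, so the firm operates.
MC = 104 - 56Q + 6Q^2. Setting P = MC and taking the root on the rising branch gives Q* = 8.
TR = 40·8 = 320. TC = 493 + 64 = 557. Profit = 320 − 557 = -€237.
By producing, the firm covers all variable cost plus €256 of fixed cost; shutting down would lose the full €493.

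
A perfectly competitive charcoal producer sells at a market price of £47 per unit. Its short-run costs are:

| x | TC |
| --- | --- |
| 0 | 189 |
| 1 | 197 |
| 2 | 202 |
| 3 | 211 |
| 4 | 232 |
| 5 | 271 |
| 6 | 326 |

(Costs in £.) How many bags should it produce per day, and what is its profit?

Compute π = P·x − TC at each output: x=0: -189; x=1: -150; x=2: -108; x=3: -70; x=4: -44; x=5: -36; x=6: -44.
Profit is maximized at x = 5. AVC there is 82/5 = £16.40 ≤ P, so producing beats shutting down (which would give -£189).

x = 5; profit = -£36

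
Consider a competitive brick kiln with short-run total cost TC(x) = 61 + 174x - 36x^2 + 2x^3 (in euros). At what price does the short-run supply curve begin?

€12 per unit

The firm shuts down when price falls below the minimum of average variable cost. AVC = VC/x = 174 - 36x + 2x^2.
At the minimum of AVC, MC = AVC. MC = 174 - 72x + 6x^2; setting MC = AVC gives 4x^2 - 36x = 0, so x = 9. min AVC = 12.
For P < €12 the firm produces nothing.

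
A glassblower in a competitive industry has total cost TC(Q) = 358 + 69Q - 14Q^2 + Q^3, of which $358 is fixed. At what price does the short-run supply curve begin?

$20 per unit

Short-run supply begins at min AVC. From VC = 69Q - 14Q^2 + Q^3, AVC = 69 - 14Q + Q^2.
dAVC/dQ = -14 + 2Q = 0 gives Q = 7. min AVC = 69 - 14·7 + 7^2 = 20.
The firm shuts down for any P below $20.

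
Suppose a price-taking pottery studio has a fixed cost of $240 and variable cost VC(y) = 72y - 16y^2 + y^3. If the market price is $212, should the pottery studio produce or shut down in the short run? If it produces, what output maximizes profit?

Produce at y = 14

From TC, MC = TC'(y) = 72 - 32y + 3y^2 and AVC = VC/y = 72 - 16y + y^2.
AVC is minimized where dAVC/dy = -16 + 2y = 0, at y = 8; min AVC = 72 - 16·8 + 8^2 = $8.
Because $212 ≥ $8, revenue can cover variable cost; the firm operates.
P = MC gives -140 - 32y + 3y^2 = 0, with roots -10/3 and 14. Take the larger (rising MC): y* = 14.
Check: AVC at y = 14 is $44 ≤ P, so revenue covers variable cost.
Profit = P·y − TC = 212·14 − 856 = $2112.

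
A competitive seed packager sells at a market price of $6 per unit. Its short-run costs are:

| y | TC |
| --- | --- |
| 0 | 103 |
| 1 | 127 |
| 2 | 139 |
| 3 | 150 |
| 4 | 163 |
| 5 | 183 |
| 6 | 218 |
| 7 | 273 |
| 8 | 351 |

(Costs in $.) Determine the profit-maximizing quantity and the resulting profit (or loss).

y = 0 (shut down); profit = -$103

Tabulate TR − TC: y=0: -103; y=1: -121; y=2: -127; y=3: -132; y=4: -139; y=5: -153; y=6: -182; y=7: -231; y=8: -303.
Profit is highest at y = 0. Equivalently, the lowest AVC in the table is 60/4 ≈ $15 at y = 4, and P = $6 falls below it — price never covers variable cost, so the firm shuts down and loses only its fixed cost.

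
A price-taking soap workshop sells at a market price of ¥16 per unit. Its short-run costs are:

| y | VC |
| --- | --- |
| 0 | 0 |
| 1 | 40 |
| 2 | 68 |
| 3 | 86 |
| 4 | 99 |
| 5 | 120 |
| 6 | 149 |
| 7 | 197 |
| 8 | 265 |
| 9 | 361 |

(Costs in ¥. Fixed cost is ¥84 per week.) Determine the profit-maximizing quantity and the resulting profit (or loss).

y = 0 (shut down); profit = -¥84

Compute π = P·y − TC at each output: y=0: -84; y=1: -108; y=2: -120; y=3: -122; y=4: -119; y=5: -124; y=6: -137; y=7: -169; y=8: -221; y=9: -301.
Profit is highest at y = 0. Equivalently, the lowest AVC in the table is 120/5 ≈ ¥24 at y = 5, and P = ¥16 falls below it — price never covers variable cost, so the firm shuts down and loses only its fixed cost.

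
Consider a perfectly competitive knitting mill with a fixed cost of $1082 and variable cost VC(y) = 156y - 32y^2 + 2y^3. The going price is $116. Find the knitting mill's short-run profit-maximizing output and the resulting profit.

AVC = 156 - 32y + 2y^2; min AVC = $28 at y = 8. Since P = $116 ≥ min AVC, the firm produces.
With MC = 156 - 64y + 6y^2, P = MC on the upward-sloping part at y* = 10.
TR = 116·10 = 1160. TC = 1082 + 360 = 1442. Profit = 1160 − 1442 = -$282.
By producing, the firm covers all variable cost plus $800 of fixed cost; shutting down would lose the full $1082.

Profit = -$282 at y = 10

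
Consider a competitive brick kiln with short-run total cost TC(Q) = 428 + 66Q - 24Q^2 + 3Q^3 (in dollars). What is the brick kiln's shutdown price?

Short-run supply begins at min AVC. From VC = 66Q - 24Q^2 + 3Q^3, AVC = 66 - 24Q + 3Q^2.
At the minimum of AVC, MC = AVC. MC = 66 - 48Q + 9Q^2; setting MC = AVC gives 6Q^2 - 24Q = 0, so Q = 4. min AVC = 18.
The firm shuts down for any P below $18.

$18 per unit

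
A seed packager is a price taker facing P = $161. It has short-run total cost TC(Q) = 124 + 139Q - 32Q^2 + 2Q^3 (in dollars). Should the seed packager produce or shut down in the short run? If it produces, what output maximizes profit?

Variable cost is VC = 139Q - 32Q^2 + 2Q^3, so AVC = VC/Q = 139 - 32Q + 2Q^2 and MC = dTC/dQ = 139 - 64Q + 6Q^2.
The AVC parabola has its vertex at Q = 32/4 = 8, where AVC = 139 - 32·8 + 2·8^2 = $11.
Since P = $161 ≥ min AVC = $11, price covers variable cost and the firm should produce.
Set P = MC: 161 = 139 - 64Q + 6Q^2 → -22 - 64Q + 6Q^2 = 0. The roots are Q = -1/3 and Q = 11; the profit-maximizing output is on the rising part of MC, so Q* = 11.
Check: AVC at Q = 11 is $29 ≤ P, so revenue covers variable cost.
Profit = P·Q − TC = 161·11 − 443 = $1328.

Produce at Q = 11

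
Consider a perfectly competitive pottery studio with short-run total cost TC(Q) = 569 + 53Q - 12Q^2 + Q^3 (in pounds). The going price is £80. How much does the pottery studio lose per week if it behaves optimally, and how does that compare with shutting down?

AVC = 53 - 12Q + Q^2; min AVC = £17 at Q = 6. Since P = £80 ≥ min AVC, the firm produces.
With MC = 53 - 24Q + 3Q^2, P = MC on the upward-sloping part at Q* = 9.
TR = 80·9 = 720. TC = 569 + 234 = 803. Profit = 720 − 803 = -£83.
By producing, the firm covers all variable cost plus £486 of fixed cost; shutting down would lose the full £569.

Profit = -£83 at Q = 9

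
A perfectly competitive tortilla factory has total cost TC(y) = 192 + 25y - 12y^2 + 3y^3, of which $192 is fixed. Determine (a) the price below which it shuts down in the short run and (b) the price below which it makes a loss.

Shutdown price = min AVC. AVC = 25 - 12y + 3y^2, with vertex at y = 2 and minimum $13.
ATC = 192/y + 25 - 12y + 3y^2. Setting dATC/dy = −192/y^2 − 12 + 6y = 0 gives y = 4 (since 6·4^3 − 12·4^2 = 192).
min ATC = 192/4 + 25 − 12·4 + 3·4^2 = $73. That is the break-even price.
For $13 ≤ P < $73 the firm produces at a loss; below $13 it shuts down.

Shutdown price = $13; break-even price = $73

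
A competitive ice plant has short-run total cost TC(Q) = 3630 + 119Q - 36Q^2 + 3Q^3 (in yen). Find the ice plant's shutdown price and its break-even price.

Shutdown price = min AVC. AVC = 119 - 36Q + 3Q^2, with vertex at Q = 6 and minimum ¥11.
ATC = 3630/Q + 119 - 36Q + 3Q^2. Setting dATC/dQ = −3630/Q^2 − 36 + 6Q = 0 gives Q = 11 (since 6·11^3 − 36·11^2 = 3630).
min ATC = 3630/11 + 119 − 36·11 + 3·11^2 = ¥416. That is the break-even price.
Between these two prices the firm operates at a loss; above ¥416 it earns a profit.

Shutdown price = ¥11; break-even price = ¥416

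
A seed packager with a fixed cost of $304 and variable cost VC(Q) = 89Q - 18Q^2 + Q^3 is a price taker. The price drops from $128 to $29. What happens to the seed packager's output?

AVC = 89 - 18Q + Q^2, minimized at Q = 9 where min AVC = $8. MC = 89 - 36Q + 3Q^2.
With P = $128 above the shutdown price, P = MC gives Q = 13.
At P = $29 ≥ min AVC, set P = MC: Q = 10. The firm stays open but cuts output.

Output falls from 13 to 10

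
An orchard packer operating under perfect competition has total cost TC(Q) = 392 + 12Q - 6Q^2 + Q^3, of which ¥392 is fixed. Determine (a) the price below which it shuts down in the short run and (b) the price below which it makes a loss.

Shutdown price = min AVC. AVC = 12 - 6Q + Q^2, with vertex at Q = 3 and minimum ¥3.
ATC = 392/Q + 12 - 6Q + Q^2. Setting dATC/dQ = −392/Q^2 − 6 + 2Q = 0 gives Q = 7 (since 2·7^3 − 6·7^2 = 392).
min ATC = 392/7 + 12 − 6·7 + 7^2 = ¥75. That is the break-even price.
Between these two prices the firm operates at a loss; above ¥75 it earns a profit.

Shutdown price = ¥3; break-even price = ¥75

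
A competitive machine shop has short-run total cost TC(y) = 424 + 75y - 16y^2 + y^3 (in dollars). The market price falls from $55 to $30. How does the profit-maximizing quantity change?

AVC = 75 - 16y + y^2, minimized at y = 8 where min AVC = $11. MC = 75 - 32y + 3y^2.
At P = $55 ≥ min AVC, set P = MC on the rising branch: y = 10.
At P = $30 ≥ min AVC, set P = MC: y = 9. The firm stays open but cuts output.

Output falls from 10 to 9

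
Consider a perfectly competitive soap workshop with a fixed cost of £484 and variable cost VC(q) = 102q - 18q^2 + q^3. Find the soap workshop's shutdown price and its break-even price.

Shutdown price = £21; break-even price = £69

AVC = 102 - 18q + q^2; minimized at q = 9, giving min AVC = £21. That is the shutdown price.
ATC = 484/q + 102 - 18q + q^2. Setting dATC/dq = −484/q^2 − 18 + 2q = 0 gives q = 11 (since 2·11^3 − 18·11^2 = 484).
min ATC = 484/11 + 102 − 18·11 + 11^2 = £69. That is the break-even price.
Between these two prices the firm operates at a loss; above £69 it earns a profit.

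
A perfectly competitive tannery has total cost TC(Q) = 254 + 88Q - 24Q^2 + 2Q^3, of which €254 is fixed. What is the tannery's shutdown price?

€16 per unit

The firm shuts down when price falls below the minimum of average variable cost. AVC = VC/Q = 88 - 24Q + 2Q^2.
dAVC/dQ = -24 + 4Q = 0 gives Q = 6. min AVC = 88 - 24·6 + 2·6^2 = 16.
So the shutdown price is €16.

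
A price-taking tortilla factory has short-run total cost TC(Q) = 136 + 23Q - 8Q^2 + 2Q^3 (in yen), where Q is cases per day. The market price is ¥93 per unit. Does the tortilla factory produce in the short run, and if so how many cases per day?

Produce at Q = 5

Strip out fixed cost: VC = 23Q - 8Q^2 + 2Q^3. Then AVC = 23 - 8Q + 2Q^2 and MC = 23 - 16Q + 6Q^2.
AVC is minimized where dAVC/dQ = -8 + 4Q = 0, at Q = 2; min AVC = 23 - 8·2 + 2·2^2 = ¥15.
P = ¥93 exceeds min AVC = ¥15, so the firm stays open.
Set P = MC: 93 = 23 - 16Q + 6Q^2 → -70 - 16Q + 6Q^2 = 0. The roots are Q = -7/3 and Q = 5; the profit-maximizing output is on the rising part of MC, so Q* = 5.
Check: AVC at Q = 5 is ¥33 ≤ P, so revenue covers variable cost.
Profit = P·Q − TC = 93·5 − 301 = ¥164.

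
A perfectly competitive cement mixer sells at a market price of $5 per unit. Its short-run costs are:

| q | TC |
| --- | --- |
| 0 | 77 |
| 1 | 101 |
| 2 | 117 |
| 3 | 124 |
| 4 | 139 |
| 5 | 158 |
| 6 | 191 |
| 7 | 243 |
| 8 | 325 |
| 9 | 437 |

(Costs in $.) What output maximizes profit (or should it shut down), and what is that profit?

Tabulate TR − TC: q=0: -77; q=1: -96; q=2: -107; q=3: -109; q=4: -119; q=5: -133; q=6: -161; q=7: -208; q=8: -285; q=9: -392.
Profit is highest at q = 0. Equivalently, the lowest AVC in the table is 62/4 ≈ $15.50 at q = 4, and P = $5 falls below it — price never covers variable cost, so the firm shuts down and loses only its fixed cost.

q = 0 (shut down); profit = -$77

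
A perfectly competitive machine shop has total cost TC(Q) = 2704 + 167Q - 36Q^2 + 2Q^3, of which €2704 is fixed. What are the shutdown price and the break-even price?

Shutdown price = €5; break-even price = €245

Shutdown price = min AVC. AVC = 167 - 36Q + 2Q^2, with vertex at Q = 9 and minimum €5.
ATC = 2704/Q + 167 - 36Q + 2Q^2. Setting dATC/dQ = −2704/Q^2 − 36 + 4Q = 0 gives Q = 13 (since 4·13^3 − 36·13^2 = 2704).
min ATC = 2704/13 + 167 − 36·13 + 2·13^2 = €245. That is the break-even price.
Between these two prices the firm operates at a loss; above €245 it earns a profit.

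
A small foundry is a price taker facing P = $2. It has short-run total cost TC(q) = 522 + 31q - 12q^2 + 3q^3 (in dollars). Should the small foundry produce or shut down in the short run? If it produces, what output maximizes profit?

Variable cost is VC = 31q - 12q^2 + 3q^3, so AVC = VC/q = 31 - 12q + 3q^2 and MC = dTC/dq = 31 - 24q + 9q^2.
The AVC parabola has its vertex at q = 12/6 = 2, where AVC = 31 - 12·2 + 3·2^2 = $19.
P = $2 lies below min AVC = $19; no output level covers variable cost.
Shutting down limits the loss to fixed cost, $522.

Shut down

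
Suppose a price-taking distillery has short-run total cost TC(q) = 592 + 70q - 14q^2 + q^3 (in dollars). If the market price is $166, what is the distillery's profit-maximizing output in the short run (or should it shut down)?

Produce at q = 12

From TC, MC = TC'(q) = 70 - 28q + 3q^2 and AVC = VC/q = 70 - 14q + q^2.
The AVC parabola has its vertex at q = 14/2 = 7, where AVC = 70 - 14·7 + 7^2 = $21.
Because $166 ≥ $21, revenue can cover variable cost; the firm operates.
Solving P = MC: -96 - 28q + 3q^2 = 0 ⇒ q = -8/3 or 12. On the upward-sloping branch, q* = 12.
Check: AVC at q = 12 is $46 ≤ P, so revenue covers variable cost.
Profit = P·q − TC = 166·12 − 1144 = $848.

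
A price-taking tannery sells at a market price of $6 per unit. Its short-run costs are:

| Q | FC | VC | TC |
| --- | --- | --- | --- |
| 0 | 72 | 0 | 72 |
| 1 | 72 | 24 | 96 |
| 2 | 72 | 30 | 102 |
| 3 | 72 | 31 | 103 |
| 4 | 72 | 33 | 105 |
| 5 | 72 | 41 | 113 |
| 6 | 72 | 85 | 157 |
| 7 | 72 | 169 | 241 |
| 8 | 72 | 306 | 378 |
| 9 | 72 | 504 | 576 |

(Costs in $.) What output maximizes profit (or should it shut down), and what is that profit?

Q = 0 (shut down); profit = -$72

Profit at each row (π = 6Q − TC): Q=0: -72; Q=1: -90; Q=2: -90; Q=3: -85; Q=4: -81; Q=5: -83; Q=6: -121; Q=7: -199; Q=8: -330; Q=9: -522.
Profit is highest at Q = 0. Equivalently, the lowest AVC in the table is 41/5 ≈ $8.20 at Q = 5, and P = $6 falls below it — price never covers variable cost, so the firm shuts down and loses only its fixed cost.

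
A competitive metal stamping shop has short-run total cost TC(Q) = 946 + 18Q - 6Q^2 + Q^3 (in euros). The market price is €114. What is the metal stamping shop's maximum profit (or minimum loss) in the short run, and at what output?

Profit = -€306 at Q = 8

AVC = 18 - 6Q + Q^2 has its minimum €9 at Q = 3; price €114 clears that bar, so the firm operates.
With MC = 18 - 12Q + 3Q^2, P = MC on the upward-sloping part at Q* = 8.
TR = 114·8 = 912. TC = 946 + 272 = 1218. Profit = 912 − 1218 = -€306.
By producing, the firm covers all variable cost plus €640 of fixed cost; shutting down would lose the full €946.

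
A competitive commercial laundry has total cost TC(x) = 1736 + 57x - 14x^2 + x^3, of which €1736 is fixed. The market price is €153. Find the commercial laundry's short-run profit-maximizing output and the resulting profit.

Profit = -€296 at x = 12

AVC = 57 - 14x + x^2; min AVC = €8 at x = 7. Since P = €153 ≥ min AVC, the firm produces.
MC = 57 - 28x + 3x^2. Setting P = MC and taking the root on the rising branch gives x* = 12.
TR = 153·12 = 1836. TC = 1736 + 396 = 2132. Profit = 1836 − 2132 = -€296.
Shutting down would mean losing the fixed cost of €1736, so operating at a loss of €296 is better by €1440.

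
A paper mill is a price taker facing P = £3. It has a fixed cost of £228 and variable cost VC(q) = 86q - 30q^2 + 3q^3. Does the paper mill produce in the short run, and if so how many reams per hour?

From TC, MC = TC'(q) = 86 - 60q + 9q^2 and AVC = VC/q = 86 - 30q + 3q^2.
The AVC parabola has its vertex at q = 30/6 = 5, where AVC = 86 - 30·5 + 3·5^2 = £11.
With P < min AVC (£3 < £11), every unit sold adds to the loss.
Shutting down limits the loss to fixed cost, £228.

Shut down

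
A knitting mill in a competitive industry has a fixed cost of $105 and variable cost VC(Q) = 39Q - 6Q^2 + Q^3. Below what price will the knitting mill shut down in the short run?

The firm shuts down when price falls below the minimum of average variable cost. AVC = VC/Q = 39 - 6Q + Q^2.
dAVC/dQ = -6 + 2Q = 0 gives Q = 3. min AVC = 39 - 6·3 + 3^2 = 30.
The firm shuts down for any P below $30.

$30 per unit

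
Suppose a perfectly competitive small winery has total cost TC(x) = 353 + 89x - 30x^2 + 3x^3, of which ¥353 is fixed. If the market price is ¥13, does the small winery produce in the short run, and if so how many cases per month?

From TC, MC = TC'(x) = 89 - 60x + 9x^2 and AVC = VC/x = 89 - 30x + 3x^2.
AVC is minimized where dAVC/dx = -30 + 6x = 0, at x = 5; min AVC = 89 - 30·5 + 3·5^2 = ¥14.
Since P = ¥13 < min AVC = ¥14, price fails to cover variable cost at any output.
Best response: produce nothing and absorb the ¥353 fixed cost.

Shut down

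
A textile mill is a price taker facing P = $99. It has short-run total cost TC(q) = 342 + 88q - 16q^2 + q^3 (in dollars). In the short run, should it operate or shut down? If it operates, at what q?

Variable cost is VC = 88q - 16q^2 + q^3, so AVC = VC/q = 88 - 16q + q^2 and MC = dTC/dq = 88 - 32q + 3q^2.
AVC hits its minimum where MC = AVC, at q = 8, giving min AVC = 88 - 16·8 + 8^2 = $24.
P = $99 exceeds min AVC = $24, so the firm stays open.
Solving P = MC: -11 - 32q + 3q^2 = 0 ⇒ q = -1/3 or 11. On the upward-sloping branch, q* = 11.
Check: AVC at q = 11 is $33 ≤ P, so revenue covers variable cost.
Profit = P·q − TC = 99·11 − 705 = $384.

Produce at q = 11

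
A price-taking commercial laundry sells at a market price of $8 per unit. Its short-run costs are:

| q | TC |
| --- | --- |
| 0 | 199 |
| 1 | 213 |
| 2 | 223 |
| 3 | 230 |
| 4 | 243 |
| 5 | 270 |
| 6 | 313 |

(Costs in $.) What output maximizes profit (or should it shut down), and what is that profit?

Tabulate TR − TC: q=0: -199; q=1: -205; q=2: -207; q=3: -206; q=4: -211; q=5: -230; q=6: -265.
Profit is highest at q = 0. Equivalently, the lowest AVC in the table is 31/3 ≈ $10.33 at q = 3, and P = $8 falls below it — price never covers variable cost, so the firm shuts down and loses only its fixed cost.

q = 0 (shut down); profit = -$199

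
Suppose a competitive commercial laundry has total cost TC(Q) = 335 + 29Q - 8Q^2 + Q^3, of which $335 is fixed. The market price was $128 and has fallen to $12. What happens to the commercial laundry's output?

Output falls from 9 to 0 (the firm shuts down)

MC = 29 - 16Q + 3Q^2; the shutdown threshold is min AVC = $13 (at Q = 4).
At P = $128 ≥ min AVC, set P = MC on the rising branch: Q = 9.
At P = $12 < min AVC = $13, price no longer covers variable cost at any output, so the firm shuts down: Q = 0.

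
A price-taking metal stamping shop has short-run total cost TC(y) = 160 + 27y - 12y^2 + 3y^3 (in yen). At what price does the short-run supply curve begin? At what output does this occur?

The shutdown price is the minimum of AVC. VC = 27y - 12y^2 + 3y^3, so AVC = 27 - 12y + 3y^2.
At the minimum of AVC, MC = AVC. MC = 27 - 24y + 9y^2; setting MC = AVC gives 6y^2 - 12y = 0, so y = 2. min AVC = 15.
For P < ¥15 the firm produces nothing.

¥15 per unit, at y = 2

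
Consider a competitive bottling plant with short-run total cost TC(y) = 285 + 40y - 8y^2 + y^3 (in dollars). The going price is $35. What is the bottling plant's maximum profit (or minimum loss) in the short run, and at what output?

Profit = -$235 at y = 5

AVC = 40 - 8y + y^2; min AVC = $24 at y = 4. Since P = $35 ≥ min AVC, the firm produces.
MC = 40 - 16y + 3y^2. Setting P = MC and taking the root on the rising branch gives y* = 5.
TR = 35·5 = 175. TC = 285 + 125 = 410. Profit = 175 − 410 = -$235.
Shutting down would mean losing the fixed cost of $285, so operating at a loss of $235 is better by $50.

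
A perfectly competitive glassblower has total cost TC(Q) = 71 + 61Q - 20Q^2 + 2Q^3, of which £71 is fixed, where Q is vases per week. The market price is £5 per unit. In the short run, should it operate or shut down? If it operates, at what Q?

Strip out fixed cost: VC = 61Q - 20Q^2 + 2Q^3. Then AVC = 61 - 20Q + 2Q^2 and MC = 61 - 40Q + 6Q^2.
AVC hits its minimum where MC = AVC, at Q = 5, giving min AVC = 61 - 20·5 + 2·5^2 = £11.
With P < min AVC (£5 < £11), every unit sold adds to the loss.
The firm minimizes its loss by shutting down and losing only its fixed cost of £71.

Shut down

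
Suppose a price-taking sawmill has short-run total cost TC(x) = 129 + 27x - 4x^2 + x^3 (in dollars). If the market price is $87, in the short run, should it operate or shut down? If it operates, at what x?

Variable cost is VC = 27x - 4x^2 + x^3, so AVC = VC/x = 27 - 4x + x^2 and MC = dTC/dx = 27 - 8x + 3x^2.
AVC is minimized where dAVC/dx = -4 + 2x = 0, at x = 2; min AVC = 27 - 4·2 + 2^2 = $23.
P = $87 exceeds min AVC = $23, so the firm stays open.
P = MC gives -60 - 8x + 3x^2 = 0, with roots -10/3 and 6. Take the larger (rising MC): x* = 6.
Check: AVC at x = 6 is $39 ≤ P, so revenue covers variable cost.
Profit = P·x − TC = 87·6 − 363 = $159.

Produce at x = 6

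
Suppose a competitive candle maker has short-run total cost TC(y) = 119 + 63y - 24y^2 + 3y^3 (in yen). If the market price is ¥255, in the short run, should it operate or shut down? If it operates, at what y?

Strip out fixed cost: VC = 63y - 24y^2 + 3y^3. Then AVC = 63 - 24y + 3y^2 and MC = 63 - 48y + 9y^2.
The AVC parabola has its vertex at y = 24/6 = 4, where AVC = 63 - 24·4 + 3·4^2 = ¥15.
P = ¥255 exceeds min AVC = ¥15, so the firm stays open.
Solving P = MC: -192 - 48y + 9y^2 = 0 ⇒ y = -8/3 or 8. On the upward-sloping branch, y* = 8.
Check: AVC at y = 8 is ¥63 ≤ P, so revenue covers variable cost.
Profit = P·y − TC = 255·8 − 623 = ¥1417.

Produce at y = 8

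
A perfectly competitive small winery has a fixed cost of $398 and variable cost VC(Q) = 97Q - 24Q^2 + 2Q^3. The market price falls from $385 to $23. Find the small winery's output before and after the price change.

Output falls from 12 to 0 (the firm shuts down)

MC = 97 - 48Q + 6Q^2; the shutdown threshold is min AVC = $25 (at Q = 6).
At P = $385 ≥ min AVC, set P = MC on the rising branch: Q = 12.
At P = $23 < min AVC = $25, price no longer covers variable cost at any output, so the firm shuts down: Q = 0.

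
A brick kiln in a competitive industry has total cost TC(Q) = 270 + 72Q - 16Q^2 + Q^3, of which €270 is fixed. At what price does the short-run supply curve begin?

€8 per unit

The firm shuts down when price falls below the minimum of average variable cost. AVC = VC/Q = 72 - 16Q + Q^2.
dAVC/dQ = -16 + 2Q = 0 gives Q = 8. min AVC = 72 - 16·8 + 8^2 = 8.
So the shutdown price is €8.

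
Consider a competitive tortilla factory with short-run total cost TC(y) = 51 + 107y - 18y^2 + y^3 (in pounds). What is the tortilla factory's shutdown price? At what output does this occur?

Short-run supply begins at min AVC. From VC = 107y - 18y^2 + y^3, AVC = 107 - 18y + y^2.
dAVC/dy = -18 + 2y = 0 gives y = 9. min AVC = 107 - 18·9 + 9^2 = 26.
For P < £26 the firm produces nothing.

£26 per unit, at y = 9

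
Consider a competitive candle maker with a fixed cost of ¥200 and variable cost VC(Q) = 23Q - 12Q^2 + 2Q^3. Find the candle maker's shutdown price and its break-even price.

Shutdown price = min AVC. AVC = 23 - 12Q + 2Q^2, with vertex at Q = 3 and minimum ¥5.
ATC = 200/Q + 23 - 12Q + 2Q^2. Setting dATC/dQ = −200/Q^2 − 12 + 4Q = 0 gives Q = 5 (since 4·5^3 − 12·5^2 = 200).
min ATC = 200/5 + 23 − 12·5 + 2·5^2 = ¥53. That is the break-even price.
For ¥5 ≤ P < ¥53 the firm produces at a loss; below ¥5 it shuts down.

Shutdown price = ¥5; break-even price = ¥53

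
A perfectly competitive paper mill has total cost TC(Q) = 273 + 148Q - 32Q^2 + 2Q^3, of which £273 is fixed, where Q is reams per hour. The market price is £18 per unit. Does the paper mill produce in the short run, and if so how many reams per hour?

Shut down

From TC, MC = TC'(Q) = 148 - 64Q + 6Q^2 and AVC = VC/Q = 148 - 32Q + 2Q^2.
AVC is minimized where dAVC/dQ = -32 + 4Q = 0, at Q = 8; min AVC = 148 - 32·8 + 2·8^2 = £20.
With P < min AVC (£18 < £20), every unit sold adds to the loss.
Shutting down limits the loss to fixed cost, £273.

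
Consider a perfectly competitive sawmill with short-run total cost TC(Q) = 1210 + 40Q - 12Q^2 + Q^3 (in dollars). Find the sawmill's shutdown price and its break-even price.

Shutdown price = $4; break-even price = $139

Shutdown price = min AVC. AVC = 40 - 12Q + Q^2, with vertex at Q = 6 and minimum $4.
ATC = 1210/Q + 40 - 12Q + Q^2. Setting dATC/dQ = −1210/Q^2 − 12 + 2Q = 0 gives Q = 11 (since 2·11^3 − 12·11^2 = 1210).
min ATC = 1210/11 + 40 − 12·11 + 11^2 = $139. That is the break-even price.
Between these two prices the firm operates at a loss; above $139 it earns a profit.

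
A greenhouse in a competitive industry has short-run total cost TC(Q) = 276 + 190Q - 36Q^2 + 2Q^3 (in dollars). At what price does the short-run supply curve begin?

$28 per unit

Short-run supply begins at min AVC. From VC = 190Q - 36Q^2 + 2Q^3, AVC = 190 - 36Q + 2Q^2.
dAVC/dQ = -36 + 4Q = 0 gives Q = 9. min AVC = 190 - 36·9 + 2·9^2 = 28.
For P < $28 the firm produces nothing.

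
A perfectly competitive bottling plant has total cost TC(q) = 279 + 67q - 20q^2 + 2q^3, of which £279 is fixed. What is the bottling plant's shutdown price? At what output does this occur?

The firm shuts down when price falls below the minimum of average variable cost. AVC = VC/q = 67 - 20q + 2q^2.
dAVC/dq = -20 + 4q = 0 gives q = 5. min AVC = 67 - 20·5 + 2·5^2 = 17.
So the shutdown price is £17.

£17 per unit, at q = 5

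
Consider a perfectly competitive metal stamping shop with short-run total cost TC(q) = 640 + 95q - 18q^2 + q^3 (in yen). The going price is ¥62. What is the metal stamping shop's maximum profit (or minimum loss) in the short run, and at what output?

Profit = -¥156 at q = 11

AVC = 95 - 18q + q^2 has its minimum ¥14 at q = 9; price ¥62 clears that bar, so the firm operates.
With MC = 95 - 36q + 3q^2, P = MC on the upward-sloping part at q* = 11.
TR = 62·11 = 682. TC = 640 + 198 = 838. Profit = 682 − 838 = -¥156.
By producing, the firm covers all variable cost plus ¥484 of fixed cost; shutting down would lose the full ¥640.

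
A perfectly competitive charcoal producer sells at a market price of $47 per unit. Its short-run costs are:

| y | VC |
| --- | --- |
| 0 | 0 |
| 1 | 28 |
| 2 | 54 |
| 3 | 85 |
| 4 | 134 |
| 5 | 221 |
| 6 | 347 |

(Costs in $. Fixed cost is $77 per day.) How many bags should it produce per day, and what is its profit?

y = 3; profit = -$21

Compute π = P·y − TC at each output: y=0: -77; y=1: -58; y=2: -37; y=3: -21; y=4: -23; y=5: -63; y=6: -142.
Profit is maximized at y = 3. AVC there is 85/3 = $28.33 ≤ P, so producing beats shutting down (which would give -$77).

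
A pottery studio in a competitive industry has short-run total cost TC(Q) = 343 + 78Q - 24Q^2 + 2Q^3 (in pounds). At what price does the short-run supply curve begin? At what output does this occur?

The shutdown price is the minimum of AVC. VC = 78Q - 24Q^2 + 2Q^3, so AVC = 78 - 24Q + 2Q^2.
dAVC/dQ = -24 + 4Q = 0 gives Q = 6. min AVC = 78 - 24·6 + 2·6^2 = 6.
So the shutdown price is £6.

£6 per unit, at Q = 6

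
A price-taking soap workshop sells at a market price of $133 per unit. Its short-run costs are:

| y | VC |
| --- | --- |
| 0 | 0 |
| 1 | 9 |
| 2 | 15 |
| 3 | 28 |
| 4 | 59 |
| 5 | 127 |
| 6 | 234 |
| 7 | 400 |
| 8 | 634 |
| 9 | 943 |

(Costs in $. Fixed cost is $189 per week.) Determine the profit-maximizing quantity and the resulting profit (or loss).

Profit at each row (π = 133y − TC): y=0: -189; y=1: -65; y=2: 62; y=3: 182; y=4: 284; y=5: 349; y=6: 375; y=7: 342; y=8: 241; y=9: 65.
Profit is maximized at y = 6. AVC there is 234/6 = $39 ≤ P, so producing beats shutting down (which would give -$189).

y = 6; profit = $375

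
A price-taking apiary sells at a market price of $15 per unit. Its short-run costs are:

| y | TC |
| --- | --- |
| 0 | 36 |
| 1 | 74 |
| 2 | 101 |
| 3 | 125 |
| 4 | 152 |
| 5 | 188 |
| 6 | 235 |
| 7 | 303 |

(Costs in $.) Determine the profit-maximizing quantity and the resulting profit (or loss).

y = 0 (shut down); profit = -$36

Compute π = P·y − TC at each output: y=0: -36; y=1: -59; y=2: -71; y=3: -80; y=4: -92; y=5: -113; y=6: -145; y=7: -198.
Profit is highest at y = 0. Equivalently, the lowest AVC in the table is 116/4 ≈ $29 at y = 4, and P = $15 falls below it — price never covers variable cost, so the firm shuts down and loses only its fixed cost.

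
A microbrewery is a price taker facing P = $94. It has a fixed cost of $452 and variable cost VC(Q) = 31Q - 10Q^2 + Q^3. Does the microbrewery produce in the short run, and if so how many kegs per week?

Produce at Q = 9

Strip out fixed cost: VC = 31Q - 10Q^2 + Q^3. Then AVC = 31 - 10Q + Q^2 and MC = 31 - 20Q + 3Q^2.
The AVC parabola has its vertex at Q = 10/2 = 5, where AVC = 31 - 10·5 + 5^2 = $6.
P = $94 exceeds min AVC = $6, so the firm stays open.
P = MC gives -63 - 20Q + 3Q^2 = 0, with roots -7/3 and 9. Take the larger (rising MC): Q* = 9.
Check: AVC at Q = 9 is $22 ≤ P, so revenue covers variable cost.
Profit = P·Q − TC = 94·9 − 650 = $196.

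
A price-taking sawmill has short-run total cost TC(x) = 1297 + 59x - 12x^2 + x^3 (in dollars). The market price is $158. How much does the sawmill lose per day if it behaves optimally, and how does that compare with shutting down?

AVC = 59 - 12x + x^2 has its minimum $23 at x = 6; price $158 clears that bar, so the firm operates.
MC = 59 - 24x + 3x^2. Setting P = MC and taking the root on the rising branch gives x* = 11.
TR = 158·11 = 1738. TC = 1297 + 528 = 1825. Profit = 1738 − 1825 = -$87.
By producing, the firm covers all variable cost plus $1210 of fixed cost; shutting down would lose the full $1297.

Profit = -$87 at x = 11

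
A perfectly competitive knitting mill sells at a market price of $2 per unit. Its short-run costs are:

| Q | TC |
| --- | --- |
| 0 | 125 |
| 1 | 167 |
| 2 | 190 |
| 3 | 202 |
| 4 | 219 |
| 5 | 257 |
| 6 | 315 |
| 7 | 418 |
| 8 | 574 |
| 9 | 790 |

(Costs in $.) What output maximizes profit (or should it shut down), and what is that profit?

Tabulate TR − TC: Q=0: -125; Q=1: -165; Q=2: -186; Q=3: -196; Q=4: -211; Q=5: -247; Q=6: -303; Q=7: -404; Q=8: -558; Q=9: -772.
Profit is highest at Q = 0. Equivalently, the lowest AVC in the table is 94/4 ≈ $23.50 at Q = 4, and P = $2 falls below it — price never covers variable cost, so the firm shuts down and loses only its fixed cost.

Q = 0 (shut down); profit = -$125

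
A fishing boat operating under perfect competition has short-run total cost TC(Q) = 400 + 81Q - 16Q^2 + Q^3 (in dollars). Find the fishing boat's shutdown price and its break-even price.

AVC = 81 - 16Q + Q^2; minimized at Q = 8, giving min AVC = $17. That is the shutdown price.
ATC = 400/Q + 81 - 16Q + Q^2. Setting dATC/dQ = −400/Q^2 − 16 + 2Q = 0 gives Q = 10 (since 2·10^3 − 16·10^2 = 400).
min ATC = 400/10 + 81 − 16·10 + 10^2 = $61. That is the break-even price.
For $17 ≤ P < $61 the firm produces at a loss; below $17 it shuts down.

Shutdown price = $17; break-even price = $61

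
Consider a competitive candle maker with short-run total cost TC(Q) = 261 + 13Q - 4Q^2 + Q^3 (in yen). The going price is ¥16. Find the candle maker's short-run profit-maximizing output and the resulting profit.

Profit = -¥243 at Q = 3

AVC = 13 - 4Q + Q^2; min AVC = ¥9 at Q = 2. Since P = ¥16 ≥ min AVC, the firm produces.
MC = 13 - 8Q + 3Q^2. Setting P = MC and taking the root on the rising branch gives Q* = 3.
TR = 16·3 = 48. TC = 261 + 30 = 291. Profit = 48 − 291 = -¥243.
By producing, the firm covers all variable cost plus ¥18 of fixed cost; shutting down would lose the full ¥261.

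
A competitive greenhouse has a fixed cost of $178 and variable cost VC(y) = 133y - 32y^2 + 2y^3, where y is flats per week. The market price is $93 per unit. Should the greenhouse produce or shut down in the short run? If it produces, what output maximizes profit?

Produce at y = 10

Strip out fixed cost: VC = 133y - 32y^2 + 2y^3. Then AVC = 133 - 32y + 2y^2 and MC = 133 - 64y + 6y^2.
The AVC parabola has its vertex at y = 32/4 = 8, where AVC = 133 - 32·8 + 2·8^2 = $5.
Since P = $93 ≥ min AVC = $5, price covers variable cost and the firm should produce.
P = MC gives 40 - 64y + 6y^2 = 0, with roots 2/3 and 10. Take the larger (rising MC): y* = 10.
Check: AVC at y = 10 is $13 ≤ P, so revenue covers variable cost.
Profit = P·y − TC = 93·10 − 308 = $622.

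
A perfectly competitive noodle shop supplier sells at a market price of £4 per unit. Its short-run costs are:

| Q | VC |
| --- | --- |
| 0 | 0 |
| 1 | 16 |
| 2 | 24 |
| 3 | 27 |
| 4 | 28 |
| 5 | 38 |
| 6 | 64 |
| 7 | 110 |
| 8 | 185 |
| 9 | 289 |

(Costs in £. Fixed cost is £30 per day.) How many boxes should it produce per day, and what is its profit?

Q = 0 (shut down); profit = -£30

Profit at each row (π = 4Q − TC): Q=0: -30; Q=1: -42; Q=2: -46; Q=3: -45; Q=4: -42; Q=5: -48; Q=6: -70; Q=7: -112; Q=8: -183; Q=9: -283.
Profit is highest at Q = 0. Equivalently, the lowest AVC in the table is 28/4 ≈ £7 at Q = 4, and P = £4 falls below it — price never covers variable cost, so the firm shuts down and loses only its fixed cost.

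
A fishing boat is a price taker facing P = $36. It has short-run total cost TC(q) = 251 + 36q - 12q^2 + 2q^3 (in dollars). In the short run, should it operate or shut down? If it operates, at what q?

Produce at q = 4

From TC, MC = TC'(q) = 36 - 24q + 6q^2 and AVC = VC/q = 36 - 12q + 2q^2.
The AVC parabola has its vertex at q = 12/4 = 3, where AVC = 36 - 12·3 + 2·3^2 = $18.
Because $36 ≥ $18, revenue can cover variable cost; the firm operates.
P = MC gives -24q + 6q^2 = 0, with roots 0 and 4. Take the larger (rising MC): q* = 4.
Check: AVC at q = 4 is $20 ≤ P, so revenue covers variable cost.
Profit = P·q − TC = 36·4 − 331 = -$187, a loss, but smaller than the $251 fixed cost the firm would lose by shutting down.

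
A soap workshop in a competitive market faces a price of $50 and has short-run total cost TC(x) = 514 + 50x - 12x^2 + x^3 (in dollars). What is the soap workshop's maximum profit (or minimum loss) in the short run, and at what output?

AVC = 50 - 12x + x^2 has its minimum $14 at x = 6; price $50 clears that bar, so the firm operates.
With MC = 50 - 24x + 3x^2, P = MC on the upward-sloping part at x* = 8.
TR = 50·8 = 400. TC = 514 + 144 = 658. Profit = 400 − 658 = -$258.
That loss of $258 beats the $514 the firm would lose by shutting down; producing recovers $256 of fixed cost.

Profit = -$258 at x = 8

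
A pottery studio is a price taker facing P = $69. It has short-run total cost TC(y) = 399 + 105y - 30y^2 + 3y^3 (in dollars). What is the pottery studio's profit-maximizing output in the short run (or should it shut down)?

Produce at y = 6

Variable cost is VC = 105y - 30y^2 + 3y^3, so AVC = VC/y = 105 - 30y + 3y^2 and MC = dTC/dy = 105 - 60y + 9y^2.
AVC hits its minimum where MC = AVC, at y = 5, giving min AVC = 105 - 30·5 + 3·5^2 = $30.
P = $69 exceeds min AVC = $30, so the firm stays open.
Solving P = MC: 36 - 60y + 9y^2 = 0 ⇒ y = 2/3 or 6. On the upward-sloping branch, y* = 6.
Check: AVC at y = 6 is $33 ≤ P, so revenue covers variable cost.
Profit = P·y − TC = 69·6 − 597 = -$183, a loss, but smaller than the $399 fixed cost the firm would lose by shutting down.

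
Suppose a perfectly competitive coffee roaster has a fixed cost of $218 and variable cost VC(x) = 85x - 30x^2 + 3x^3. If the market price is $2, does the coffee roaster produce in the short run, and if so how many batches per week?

From TC, MC = TC'(x) = 85 - 60x + 9x^2 and AVC = VC/x = 85 - 30x + 3x^2.
AVC hits its minimum where MC = AVC, at x = 5, giving min AVC = 85 - 30·5 + 3·5^2 = $10.
Since P = $2 < min AVC = $10, price fails to cover variable cost at any output.
Shutting down limits the loss to fixed cost, $218.

Shut down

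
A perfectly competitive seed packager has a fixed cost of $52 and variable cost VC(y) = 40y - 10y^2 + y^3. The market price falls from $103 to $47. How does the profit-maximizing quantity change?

MC = 40 - 20y + 3y^2; the shutdown threshold is min AVC = $15 (at y = 5).
With P = $103 above the shutdown price, P = MC gives y = 9.
At P = $47 ≥ min AVC, set P = MC: y = 7. The firm stays open but cuts output.

Output falls from 9 to 7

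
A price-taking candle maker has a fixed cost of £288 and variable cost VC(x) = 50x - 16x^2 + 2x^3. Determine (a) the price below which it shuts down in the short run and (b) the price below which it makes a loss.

Shutdown price = £18; break-even price = £74

Shutdown price = min AVC. AVC = 50 - 16x + 2x^2, with vertex at x = 4 and minimum £18.
ATC = 288/x + 50 - 16x + 2x^2. Setting dATC/dx = −288/x^2 − 16 + 4x = 0 gives x = 6 (since 4·6^3 − 16·6^2 = 288).
min ATC = 288/6 + 50 − 16·6 + 2·6^2 = £74. That is the break-even price.
For £18 ≤ P < £74 the firm produces at a loss; below £18 it shuts down.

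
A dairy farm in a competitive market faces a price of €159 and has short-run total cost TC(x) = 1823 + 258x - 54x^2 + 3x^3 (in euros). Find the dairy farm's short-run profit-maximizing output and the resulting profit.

Profit = -€371 at x = 11

AVC = 258 - 54x + 3x^2; min AVC = €15 at x = 9. Since P = €159 ≥ min AVC, the firm produces.
MC = 258 - 108x + 9x^2. Setting P = MC and taking the root on the rising branch gives x* = 11.
TR = 159·11 = 1749. TC = 1823 + 297 = 2120. Profit = 1749 − 2120 = -€371.
That loss of €371 beats the €1823 the firm would lose by shutting down; producing recovers €1452 of fixed cost.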